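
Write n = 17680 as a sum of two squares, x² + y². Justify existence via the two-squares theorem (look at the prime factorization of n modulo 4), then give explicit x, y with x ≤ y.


Step 1: Factor n = 17680 = 2^4 · 5 · 13 · 17.
Step 2: Check the mod-4 condition on each prime factor: 2 = 2 (special); 5 ≡ 1 (mod 4), exponent 1; 13 ≡ 1 (mod 4), exponent 1; 17 ≡ 1 (mod 4), exponent 1.
All primes ≡ 3 (mod 4) appear to even exponent (or don't appear), so by the two-squares theorem n IS expressible as a sum of two squares.
Step 3: Build a representation. Group n = k² · m with k = 4 and m = 5 · 13 · 17 = 1105 (a product of primes ≡ 1 (mod 4)); a representation of m scales to one of n via (k·x)² + (k·y)² = k²(x² + y²). Each prime p ≡ 1 (mod 4) is itself a sum of two squares; find a² by testing p − a² for a perfect square:
  5: 5 − 1² = 4 = 2² ⇒ 5 = 1² + 2².
  13: 13 − 1² = 12, 13 − 2² = 9 = 3² ⇒ 13 = 2² + 3².
  17: 17 − 1² = 16 = 4² ⇒ 17 = 1² + 4².
  Combine using the Brahmagupta–Fibonacci identity (a² + b²)(c² + d²) = (ac − bd)² + (ad + bc)² = (ac + bd)² + (ad − bc)²:
  5 · 13 = 65: from (1² + 2²)(2² + 3²), take (1·2 − 2·3, 1·3 + 2·2) = (2 − 6, 3 + 4) = (-4, 7); dropping signs (only squares matter) gives (4, 7); check 4² + 7² = 16 + 49 = 65 ✓.
  65 · 17 = 1105: from (4² + 7²)(1² + 4²), take (4·1 − 7·4, 4·4 + 7·1) = (4 − 28, 16 + 7) = (-24, 23); dropping signs (only squares matter) gives (24, 23); check 24² + 23² = 576 + 529 = 1105 ✓.
  Scale by k = 4: (4·24, 4·23) = (96, 92).
Step 4: Order so x ≤ y and verify: 92² + 96² = 8464 + 9216 = 17680 = n. ✓

n = 17680 = 92² + 96² (one valid representation with x ≤ y).


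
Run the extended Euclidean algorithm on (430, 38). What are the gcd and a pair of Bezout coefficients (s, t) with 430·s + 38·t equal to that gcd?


Euclidean algorithm on (430, 38) — divide until remainder is 0:
  430 = 11 · 38 + 12
  38 = 3 · 12 + 2
  12 = 6 · 2 + 0
gcd(430, 38) = 2.
Track Bezout coefficients alongside the remainders: start with r₀ = 430 = a·1 + b·0 (s = 1, t = 0) and r₁ = 38 = a·0 + b·1 (s = 0, t = 1); each new remainder r_{k+1} = r_{k-1} − q_k·r_k inherits s_{k+1} = s_{k-1} − q_k·s_k, t_{k+1} = t_{k-1} − q_k·t_k, so r_k = a·s_k + b·t_k at every step:
  q = 11: r = 12, s = 1 − 11·0 = 1, t = 0 − 11·1 = -11  (check: 430·1 + 38·(-11) = 12)
  q = 3: r = 2, s = 0 − 3·1 = -3, t = 1 − 3·(-11) = 34  (check: 430·(-3) + 38·34 = 2)
The row with r = 2 (the gcd) gives the Bezout coefficients s = -3, t = 34.
Result: 430 · (-3) + 38 · (34) = 2.

gcd(430, 38) = 2; s = -3, t = 34 (check: 430·(-3) + 38·34 = 2).


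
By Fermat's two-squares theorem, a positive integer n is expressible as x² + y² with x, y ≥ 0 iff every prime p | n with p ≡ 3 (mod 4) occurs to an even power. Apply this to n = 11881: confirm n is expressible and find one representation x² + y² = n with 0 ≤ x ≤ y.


Step 1: Factor n = 11881 = 109^2.
Step 2: Check the mod-4 condition on each prime factor: 109 ≡ 1 (mod 4), exponent 2.
All primes ≡ 3 (mod 4) appear to even exponent (or don't appear), so by the two-squares theorem n IS expressible as a sum of two squares.
Step 3: Build a representation. Here n = 109 · 109 is a product of primes ≡ 1 (mod 4). Each prime p ≡ 1 (mod 4) is itself a sum of two squares; find a² by testing p − a² for a perfect square:
  109: 109 − 1² = 108, 109 − 2² = 105, 109 − 3² = 100 = 10² ⇒ 109 = 3² + 10².
  Combine using the Brahmagupta–Fibonacci identity (a² + b²)(c² + d²) = (ac − bd)² + (ad + bc)² = (ac + bd)² + (ad − bc)²:
  109 · 109 = 11881: from (3² + 10²)(3² + 10²), take (3·3 − 10·10, 3·10 + 10·3) = (9 − 100, 30 + 30) = (-91, 60); dropping signs (only squares matter) gives (91, 60); check 91² + 60² = 8281 + 3600 = 11881 ✓.
Step 4: Order so x ≤ y and verify: 60² + 91² = 3600 + 8281 = 11881 = n. ✓

n = 11881 = 60² + 91² (one valid representation with x ≤ y).


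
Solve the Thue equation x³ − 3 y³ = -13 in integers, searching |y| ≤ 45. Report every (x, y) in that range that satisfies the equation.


The equation is x³ - 3y³ = -13. For fixed y, x³ = 3·y³ − 13, so a solution requires the RHS to be a perfect cube.
Strategy: iterate y from -45 to 45, compute RHS = 3·y³ − 13, and check whether it is a (positive or negative) perfect cube.
Check small values of y:
  y = 0: RHS = -13 is not a perfect cube.
  y = 1: RHS = -10 is not a perfect cube.
  y = -1: RHS = -16 is not a perfect cube.
  y = 2: RHS = 11 is not a perfect cube.
  y = -2: RHS = -37 is not a perfect cube.
  y = 3: RHS = 68 is not a perfect cube.
  y = -3: RHS = -94 is not a perfect cube.
Continuing the search up to |y| = 45 finds no solutions either.
No (x, y) in the scanned range satisfies the equation.

No integer solutions with |y| ≤ 45.


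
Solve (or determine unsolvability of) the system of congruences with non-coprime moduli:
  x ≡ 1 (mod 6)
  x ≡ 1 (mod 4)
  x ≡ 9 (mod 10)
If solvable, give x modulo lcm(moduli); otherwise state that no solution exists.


Moduli 6, 4, 10 are not pairwise coprime, so CRT works modulo lcm(m_i) when all pairwise compatibility conditions hold.
Pairwise compatibility: gcd(m_i, m_j) must divide a_i - a_j for every pair.
Merge one congruence at a time:
  Start: x ≡ 1 (mod 6).
  Combine with x ≡ 1 (mod 4): gcd(6, 4) = 2; 1 - 1 = 0, which IS divisible by 2, so compatible.
    Write x = 1 + 6·t and substitute into x ≡ 1 (mod 4): 6·t ≡ 1 − 1 = 0 (mod 4).
    Divide the congruence (and modulus) by g = 2: 3·t ≡ 0 (mod 2).
    Reduce coefficients mod 2: 1·t ≡ 0 (mod 2).
    So t ≡ 0 (mod 2).
    Then x = 1 + 6·0 = 1, valid modulo lcm(6, 4) = 12: x ≡ 1 (mod 12).
  Combine with x ≡ 9 (mod 10): gcd(12, 10) = 2; 9 - 1 = 8, which IS divisible by 2, so compatible.
    Write x = 1 + 12·t and substitute into x ≡ 9 (mod 10): 12·t ≡ 9 − 1 = 8 (mod 10).
    Divide the congruence (and modulus) by g = 2: 6·t ≡ 4 (mod 5).
    Reduce coefficients mod 5: 1·t ≡ 4 (mod 5).
    So t ≡ 4 (mod 5).
    Then x = 1 + 12·4 = 49, valid modulo lcm(12, 10) = 60: x ≡ 49 (mod 60).
Verify: 49 mod 6 = 1, 49 mod 4 = 1, 49 mod 10 = 9.

x ≡ 49 (mod 60).


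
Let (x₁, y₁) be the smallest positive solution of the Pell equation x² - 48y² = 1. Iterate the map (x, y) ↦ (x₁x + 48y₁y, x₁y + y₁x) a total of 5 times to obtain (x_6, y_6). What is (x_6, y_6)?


Step 1: Find the fundamental solution (x₁, y₁) of x² - 48y² = 1.
  Expand √48 as a continued fraction. a₀ = ⌊√48⌋ = 6; iterate m_{k+1} = d_k·a_k − m_k, d_{k+1} = (48 − m_{k+1}²)/d_k, a_{k+1} = ⌊(a₀ + m_{k+1})/d_{k+1}⌋ (starting m₀ = 0, d₀ = 1), with convergents p_k = a_k·p_{k-1} + p_{k-2}, q_k = a_k·q_{k-1} + q_{k-2} (p₋₁ = 1, q₋₁ = 0):
  k = 0: a₀ = 6; p₀/q₀ = 6/1; p₀² − 48·q₀² = 36 − 48 = -12.
  k = 1: m = 6, d = 12, a = ⌊(6 + 6)/12⌋ = 1; p/q = (1·6 + 1)/(1·1 + 0) = 7/1; p² − 48·q² = 49 − 48 = 1.
  The first convergent with p² − 48·q² = 1 gives the fundamental solution (x₁, y₁) = (7, 1).
Step 2: Apply the recurrence (x_{n+1}, y_{n+1}) = (x₁x_n + 48y₁y_n, x₁y_n + y₁x_n) repeatedly.
  From (x_1, y_1) = (7, 1): x_2 = 7·7 + 48·1·1 = 97; y_2 = 7·1 + 1·7 = 14.
  From (x_2, y_2) = (97, 14): x_3 = 7·97 + 48·1·14 = 1351; y_3 = 7·14 + 1·97 = 195.
  From (x_3, y_3) = (1351, 195): x_4 = 7·1351 + 48·1·195 = 18817; y_4 = 7·195 + 1·1351 = 2716.
  From (x_4, y_4) = (18817, 2716): x_5 = 7·18817 + 48·1·2716 = 262087; y_5 = 7·2716 + 1·18817 = 37829.
  From (x_5, y_5) = (262087, 37829): x_6 = 7·262087 + 48·1·37829 = 3650401; y_6 = 7·37829 + 1·262087 = 526890.
Step 3: Verify x_6² - 48·y_6² = 13325427460801 - 13325427460800 = 1 (should be 1). ✓

(x_1, y_1) = (7, 1); (x_6, y_6) = (3650401, 526890).


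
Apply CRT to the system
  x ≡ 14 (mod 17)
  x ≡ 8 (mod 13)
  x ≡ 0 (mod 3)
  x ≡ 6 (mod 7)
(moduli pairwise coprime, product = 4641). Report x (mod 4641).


Product of moduli M = 17 · 13 · 3 · 7 = 4641.
Merge one congruence at a time:
  Start: x ≡ 14 (mod 17).
  Combine with x ≡ 8 (mod 13); new modulus lcm = 221.
    Write x = 14 + 17·t and substitute into x ≡ 8 (mod 13): 17·t ≡ 8 − 14 = -6 (mod 13).
    Reduce coefficients mod 13: 4·t ≡ 7 (mod 13).
    The inverse of 4 mod 13 is 10 (since 4·10 = 40 = 3·13 + 1), so t ≡ 10·7 = 70 ≡ 5 (mod 13).
    Then x = 14 + 17·5 = 99, valid modulo lcm(17, 13) = 221: x ≡ 99 (mod 221).
  Combine with x ≡ 0 (mod 3); new modulus lcm = 663.
    Write x = 99 + 221·t and substitute into x ≡ 0 (mod 3): 221·t ≡ 0 − 99 = -99 (mod 3).
    Reduce coefficients mod 3: 2·t ≡ 0 (mod 3).
    The inverse of 2 mod 3 is 2 (since 2·2 = 4 = 1·3 + 1), so t ≡ 2·0 = 0 ≡ 0 (mod 3).
    Then x = 99 + 221·0 = 99, valid modulo lcm(221, 3) = 663: x ≡ 99 (mod 663).
  Combine with x ≡ 6 (mod 7); new modulus lcm = 4641.
    Write x = 99 + 663·t and substitute into x ≡ 6 (mod 7): 663·t ≡ 6 − 99 = -93 (mod 7).
    Reduce coefficients mod 7: 5·t ≡ 5 (mod 7).
    The inverse of 5 mod 7 is 3 (since 5·3 = 15 = 2·7 + 1), so t ≡ 3·5 = 15 ≡ 1 (mod 7).
    Then x = 99 + 663·1 = 762, valid modulo lcm(663, 7) = 4641: x ≡ 762 (mod 4641).
Verify against each original: 762 mod 17 = 14, 762 mod 13 = 8, 762 mod 3 = 0, 762 mod 7 = 6.

x ≡ 762 (mod 4641).


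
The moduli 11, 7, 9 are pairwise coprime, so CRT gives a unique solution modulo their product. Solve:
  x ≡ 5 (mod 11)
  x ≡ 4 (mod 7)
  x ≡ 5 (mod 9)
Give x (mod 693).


Moduli 11, 7, 9 are pairwise coprime; by CRT there is a unique solution modulo M = 11 · 7 · 9 = 693.
Solve pairwise, accumulating the modulus:
  Start with x ≡ 5 (mod 11).
  Combine with x ≡ 4 (mod 7): since gcd(11, 7) = 1, we get a unique residue mod 77.
    Write x = 5 + 11·t and substitute into x ≡ 4 (mod 7): 11·t ≡ 4 − 5 = -1 (mod 7).
    Reduce coefficients mod 7: 4·t ≡ 6 (mod 7).
    The inverse of 4 mod 7 is 2 (since 4·2 = 8 = 1·7 + 1), so t ≡ 2·6 = 12 ≡ 5 (mod 7).
    Then x = 5 + 11·5 = 60, valid modulo lcm(11, 7) = 77: x ≡ 60 (mod 77).
  Combine with x ≡ 5 (mod 9): since gcd(77, 9) = 1, we get a unique residue mod 693.
    Write x = 60 + 77·t and substitute into x ≡ 5 (mod 9): 77·t ≡ 5 − 60 = -55 (mod 9).
    Reduce coefficients mod 9: 5·t ≡ 8 (mod 9).
    The inverse of 5 mod 9 is 2 (since 5·2 = 10 = 1·9 + 1), so t ≡ 2·8 = 16 ≡ 7 (mod 9).
    Then x = 60 + 77·7 = 599, valid modulo lcm(77, 9) = 693: x ≡ 599 (mod 693).
Verify: 599 mod 11 = 5 ✓, 599 mod 7 = 4 ✓, 599 mod 9 = 5 ✓.

x ≡ 599 (mod 693).


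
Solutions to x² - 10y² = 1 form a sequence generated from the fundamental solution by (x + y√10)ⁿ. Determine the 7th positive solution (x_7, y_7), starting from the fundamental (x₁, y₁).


Step 1: Find the fundamental solution (x₁, y₁) of x² - 10y² = 1.
  Expand √10 as a continued fraction. a₀ = ⌊√10⌋ = 3; iterate m_{k+1} = d_k·a_k − m_k, d_{k+1} = (10 − m_{k+1}²)/d_k, a_{k+1} = ⌊(a₀ + m_{k+1})/d_{k+1}⌋ (starting m₀ = 0, d₀ = 1), with convergents p_k = a_k·p_{k-1} + p_{k-2}, q_k = a_k·q_{k-1} + q_{k-2} (p₋₁ = 1, q₋₁ = 0):
  k = 0: a₀ = 3; p₀/q₀ = 3/1; p₀² − 10·q₀² = 9 − 10 = -1.
  k = 1: m = 3, d = 1, a = ⌊(3 + 3)/1⌋ = 6; p/q = (6·3 + 1)/(6·1 + 0) = 19/6; p² − 10·q² = 361 − 360 = 1.
  The first convergent with p² − 10·q² = 1 gives the fundamental solution (x₁, y₁) = (19, 6).
Step 2: Apply the recurrence (x_{n+1}, y_{n+1}) = (x₁x_n + 10y₁y_n, x₁y_n + y₁x_n) repeatedly.
  From (x_1, y_1) = (19, 6): x_2 = 19·19 + 10·6·6 = 721; y_2 = 19·6 + 6·19 = 228.
  From (x_2, y_2) = (721, 228): x_3 = 19·721 + 10·6·228 = 27379; y_3 = 19·228 + 6·721 = 8658.
  From (x_3, y_3) = (27379, 8658): x_4 = 19·27379 + 10·6·8658 = 1039681; y_4 = 19·8658 + 6·27379 = 328776.
  From (x_4, y_4) = (1039681, 328776): x_5 = 19·1039681 + 10·6·328776 = 39480499; y_5 = 19·328776 + 6·1039681 = 12484830.
  From (x_5, y_5) = (39480499, 12484830): x_6 = 19·39480499 + 10·6·12484830 = 1499219281; y_6 = 19·12484830 + 6·39480499 = 474094764.
  From (x_6, y_6) = (1499219281, 474094764): x_7 = 19·1499219281 + 10·6·474094764 = 56930852179; y_7 = 19·474094764 + 6·1499219281 = 18003116202.
Step 3: Verify x_7² - 10·y_7² = 3241121929827149048041 - 3241121929827149048040 = 1 (should be 1). ✓

(x_1, y_1) = (19, 6); (x_7, y_7) = (56930852179, 18003116202).


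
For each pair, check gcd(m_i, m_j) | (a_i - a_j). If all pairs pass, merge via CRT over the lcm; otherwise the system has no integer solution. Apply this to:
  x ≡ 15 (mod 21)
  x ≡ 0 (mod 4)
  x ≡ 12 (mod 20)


Moduli 21, 4, 20 are not pairwise coprime, so CRT works modulo lcm(m_i) when all pairwise compatibility conditions hold.
Pairwise compatibility: gcd(m_i, m_j) must divide a_i - a_j for every pair.
Merge one congruence at a time:
  Start: x ≡ 15 (mod 21).
  Combine with x ≡ 0 (mod 4): gcd(21, 4) = 1; 0 - 15 = -15, which IS divisible by 1, so compatible.
    Write x = 15 + 21·t and substitute into x ≡ 0 (mod 4): 21·t ≡ 0 − 15 = -15 (mod 4).
    Reduce coefficients mod 4: 1·t ≡ 1 (mod 4).
    So t ≡ 1 (mod 4).
    Then x = 15 + 21·1 = 36, valid modulo lcm(21, 4) = 84: x ≡ 36 (mod 84).
  Combine with x ≡ 12 (mod 20): gcd(84, 20) = 4; 12 - 36 = -24, which IS divisible by 4, so compatible.
    Write x = 36 + 84·t and substitute into x ≡ 12 (mod 20): 84·t ≡ 12 − 36 = -24 (mod 20).
    Divide the congruence (and modulus) by g = 4: 21·t ≡ -6 (mod 5).
    Reduce coefficients mod 5: 1·t ≡ 4 (mod 5).
    So t ≡ 4 (mod 5).
    Then x = 36 + 84·4 = 372, valid modulo lcm(84, 20) = 420: x ≡ 372 (mod 420).
Verify: 372 mod 21 = 15, 372 mod 4 = 0, 372 mod 20 = 12.

x ≡ 372 (mod 420).


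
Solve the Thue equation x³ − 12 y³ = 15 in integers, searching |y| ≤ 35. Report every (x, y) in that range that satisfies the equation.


The equation is x³ - 12y³ = 15. For fixed y, x³ = 12·y³ + 15, so a solution requires the RHS to be a perfect cube.
Strategy: iterate y from -35 to 35, compute RHS = 12·y³ + 15, and check whether it is a (positive or negative) perfect cube.
Check small values of y:
  y = 0: RHS = 15 is not a perfect cube.
  y = 1: RHS = 27 = (3)³ ⇒ x = 3 works.
  y = -1: RHS = 3 is not a perfect cube.
  y = 2: RHS = 111 is not a perfect cube.
  y = -2: RHS = -81 is not a perfect cube.
  y = 3: RHS = 339 is not a perfect cube.
  y = -3: RHS = -309 is not a perfect cube.
Continuing the search up to |y| = 35 finds no further solutions beyond those listed.
Collected solutions: (3, 1).

Solutions (with |y| ≤ 35): (3, 1).


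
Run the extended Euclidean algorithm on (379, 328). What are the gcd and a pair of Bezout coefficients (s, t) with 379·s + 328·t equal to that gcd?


Euclidean algorithm on (379, 328) — divide until remainder is 0:
  379 = 1 · 328 + 51
  328 = 6 · 51 + 22
  51 = 2 · 22 + 7
  22 = 3 · 7 + 1
  7 = 7 · 1 + 0
gcd(379, 328) = 1.
Track Bezout coefficients alongside the remainders: start with r₀ = 379 = a·1 + b·0 (s = 1, t = 0) and r₁ = 328 = a·0 + b·1 (s = 0, t = 1); each new remainder r_{k+1} = r_{k-1} − q_k·r_k inherits s_{k+1} = s_{k-1} − q_k·s_k, t_{k+1} = t_{k-1} − q_k·t_k, so r_k = a·s_k + b·t_k at every step:
  q = 1: r = 51, s = 1 − 1·0 = 1, t = 0 − 1·1 = -1  (check: 379·1 + 328·(-1) = 51)
  q = 6: r = 22, s = 0 − 6·1 = -6, t = 1 − 6·(-1) = 7  (check: 379·(-6) + 328·7 = 22)
  q = 2: r = 7, s = 1 − 2·(-6) = 13, t = -1 − 2·7 = -15  (check: 379·13 + 328·(-15) = 7)
  q = 3: r = 1, s = -6 − 3·13 = -45, t = 7 − 3·(-15) = 52  (check: 379·(-45) + 328·52 = 1)
The row with r = 1 (the gcd) gives the Bezout coefficients s = -45, t = 52.
Result: 379 · (-45) + 328 · (52) = 1.

gcd(379, 328) = 1; s = -45, t = 52 (check: 379·(-45) + 328·52 = 1).


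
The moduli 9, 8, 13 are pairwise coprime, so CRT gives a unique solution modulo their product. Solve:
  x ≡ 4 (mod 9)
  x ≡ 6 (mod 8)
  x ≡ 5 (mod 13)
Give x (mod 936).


Moduli 9, 8, 13 are pairwise coprime; by CRT there is a unique solution modulo M = 9 · 8 · 13 = 936.
Solve pairwise, accumulating the modulus:
  Start with x ≡ 4 (mod 9).
  Combine with x ≡ 6 (mod 8): since gcd(9, 8) = 1, we get a unique residue mod 72.
    Write x = 4 + 9·t and substitute into x ≡ 6 (mod 8): 9·t ≡ 6 − 4 = 2 (mod 8).
    Reduce coefficients mod 8: 1·t ≡ 2 (mod 8).
    So t ≡ 2 (mod 8).
    Then x = 4 + 9·2 = 22, valid modulo lcm(9, 8) = 72: x ≡ 22 (mod 72).
  Combine with x ≡ 5 (mod 13): since gcd(72, 13) = 1, we get a unique residue mod 936.
    Write x = 22 + 72·t and substitute into x ≡ 5 (mod 13): 72·t ≡ 5 − 22 = -17 (mod 13).
    Reduce coefficients mod 13: 7·t ≡ 9 (mod 13).
    The inverse of 7 mod 13 is 2 (since 7·2 = 14 = 1·13 + 1), so t ≡ 2·9 = 18 ≡ 5 (mod 13).
    Then x = 22 + 72·5 = 382, valid modulo lcm(72, 13) = 936: x ≡ 382 (mod 936).
Verify: 382 mod 9 = 4 ✓, 382 mod 8 = 6 ✓, 382 mod 13 = 5 ✓.

x ≡ 382 (mod 936).


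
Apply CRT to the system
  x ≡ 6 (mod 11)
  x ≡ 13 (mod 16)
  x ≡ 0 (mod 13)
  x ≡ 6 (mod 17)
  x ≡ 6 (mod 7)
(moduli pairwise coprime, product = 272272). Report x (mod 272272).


Product of moduli M = 11 · 16 · 13 · 17 · 7 = 272272.
Merge one congruence at a time:
  Start: x ≡ 6 (mod 11).
  Combine with x ≡ 13 (mod 16); new modulus lcm = 176.
    Write x = 6 + 11·t and substitute into x ≡ 13 (mod 16): 11·t ≡ 13 − 6 = 7 (mod 16).
    The inverse of 11 mod 16 is 3 (since 11·3 = 33 = 2·16 + 1), so t ≡ 3·7 = 21 ≡ 5 (mod 16).
    Then x = 6 + 11·5 = 61, valid modulo lcm(11, 16) = 176: x ≡ 61 (mod 176).
  Combine with x ≡ 0 (mod 13); new modulus lcm = 2288.
    Write x = 61 + 176·t and substitute into x ≡ 0 (mod 13): 176·t ≡ 0 − 61 = -61 (mod 13).
    Reduce coefficients mod 13: 7·t ≡ 4 (mod 13).
    The inverse of 7 mod 13 is 2 (since 7·2 = 14 = 1·13 + 1), so t ≡ 2·4 = 8 ≡ 8 (mod 13).
    Then x = 61 + 176·8 = 1469, valid modulo lcm(176, 13) = 2288: x ≡ 1469 (mod 2288).
  Combine with x ≡ 6 (mod 17); new modulus lcm = 38896.
    Write x = 1469 + 2288·t and substitute into x ≡ 6 (mod 17): 2288·t ≡ 6 − 1469 = -1463 (mod 17).
    Reduce coefficients mod 17: 10·t ≡ 16 (mod 17).
    The inverse of 10 mod 17 is 12 (since 10·12 = 120 = 7·17 + 1), so t ≡ 12·16 = 192 ≡ 5 (mod 17).
    Then x = 1469 + 2288·5 = 12909, valid modulo lcm(2288, 17) = 38896: x ≡ 12909 (mod 38896).
  Combine with x ≡ 6 (mod 7); new modulus lcm = 272272.
    Write x = 12909 + 38896·t and substitute into x ≡ 6 (mod 7): 38896·t ≡ 6 − 12909 = -12903 (mod 7).
    Reduce coefficients mod 7: 4·t ≡ 5 (mod 7).
    The inverse of 4 mod 7 is 2 (since 4·2 = 8 = 1·7 + 1), so t ≡ 2·5 = 10 ≡ 3 (mod 7).
    Then x = 12909 + 38896·3 = 129597, valid modulo lcm(38896, 7) = 272272: x ≡ 129597 (mod 272272).
Verify against each original: 129597 mod 11 = 6, 129597 mod 16 = 13, 129597 mod 13 = 0, 129597 mod 17 = 6, 129597 mod 7 = 6.

x ≡ 129597 (mod 272272).


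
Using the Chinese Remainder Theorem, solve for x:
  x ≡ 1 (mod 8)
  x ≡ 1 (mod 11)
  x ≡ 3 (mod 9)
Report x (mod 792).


Moduli 8, 11, 9 are pairwise coprime; by CRT there is a unique solution modulo M = 8 · 11 · 9 = 792.
Solve pairwise, accumulating the modulus:
  Start with x ≡ 1 (mod 8).
  Combine with x ≡ 1 (mod 11): since gcd(8, 11) = 1, we get a unique residue mod 88.
    Write x = 1 + 8·t and substitute into x ≡ 1 (mod 11): 8·t ≡ 1 − 1 = 0 (mod 11).
    The inverse of 8 mod 11 is 7 (since 8·7 = 56 = 5·11 + 1), so t ≡ 7·0 = 0 ≡ 0 (mod 11).
    Then x = 1 + 8·0 = 1, valid modulo lcm(8, 11) = 88: x ≡ 1 (mod 88).
  Combine with x ≡ 3 (mod 9): since gcd(88, 9) = 1, we get a unique residue mod 792.
    Write x = 1 + 88·t and substitute into x ≡ 3 (mod 9): 88·t ≡ 3 − 1 = 2 (mod 9).
    Reduce coefficients mod 9: 7·t ≡ 2 (mod 9).
    The inverse of 7 mod 9 is 4 (since 7·4 = 28 = 3·9 + 1), so t ≡ 4·2 = 8 ≡ 8 (mod 9).
    Then x = 1 + 88·8 = 705, valid modulo lcm(88, 9) = 792: x ≡ 705 (mod 792).
Verify: 705 mod 8 = 1 ✓, 705 mod 11 = 1 ✓, 705 mod 9 = 3 ✓.

x ≡ 705 (mod 792).


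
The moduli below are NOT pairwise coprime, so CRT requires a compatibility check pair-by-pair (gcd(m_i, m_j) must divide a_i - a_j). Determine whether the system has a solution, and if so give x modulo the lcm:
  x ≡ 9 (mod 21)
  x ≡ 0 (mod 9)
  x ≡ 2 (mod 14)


Moduli 21, 9, 14 are not pairwise coprime, so CRT works modulo lcm(m_i) when all pairwise compatibility conditions hold.
Pairwise compatibility: gcd(m_i, m_j) must divide a_i - a_j for every pair.
Merge one congruence at a time:
  Start: x ≡ 9 (mod 21).
  Combine with x ≡ 0 (mod 9): gcd(21, 9) = 3; 0 - 9 = -9, which IS divisible by 3, so compatible.
    Write x = 9 + 21·t and substitute into x ≡ 0 (mod 9): 21·t ≡ 0 − 9 = -9 (mod 9).
    Divide the congruence (and modulus) by g = 3: 7·t ≡ -3 (mod 3).
    Reduce coefficients mod 3: 1·t ≡ 0 (mod 3).
    So t ≡ 0 (mod 3).
    Then x = 9 + 21·0 = 9, valid modulo lcm(21, 9) = 63: x ≡ 9 (mod 63).
  Combine with x ≡ 2 (mod 14): gcd(63, 14) = 7; 2 - 9 = -7, which IS divisible by 7, so compatible.
    Write x = 9 + 63·t and substitute into x ≡ 2 (mod 14): 63·t ≡ 2 − 9 = -7 (mod 14).
    Divide the congruence (and modulus) by g = 7: 9·t ≡ -1 (mod 2).
    Reduce coefficients mod 2: 1·t ≡ 1 (mod 2).
    So t ≡ 1 (mod 2).
    Then x = 9 + 63·1 = 72, valid modulo lcm(63, 14) = 126: x ≡ 72 (mod 126).
Verify: 72 mod 21 = 9, 72 mod 9 = 0, 72 mod 14 = 2.

x ≡ 72 (mod 126).


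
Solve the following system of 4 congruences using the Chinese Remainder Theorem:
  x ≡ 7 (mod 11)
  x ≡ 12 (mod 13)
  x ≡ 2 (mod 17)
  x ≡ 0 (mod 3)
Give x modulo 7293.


Product of moduli M = 11 · 13 · 17 · 3 = 7293.
Merge one congruence at a time:
  Start: x ≡ 7 (mod 11).
  Combine with x ≡ 12 (mod 13); new modulus lcm = 143.
    Write x = 7 + 11·t and substitute into x ≡ 12 (mod 13): 11·t ≡ 12 − 7 = 5 (mod 13).
    The inverse of 11 mod 13 is 6 (since 11·6 = 66 = 5·13 + 1), so t ≡ 6·5 = 30 ≡ 4 (mod 13).
    Then x = 7 + 11·4 = 51, valid modulo lcm(11, 13) = 143: x ≡ 51 (mod 143).
  Combine with x ≡ 2 (mod 17); new modulus lcm = 2431.
    Write x = 51 + 143·t and substitute into x ≡ 2 (mod 17): 143·t ≡ 2 − 51 = -49 (mod 17).
    Reduce coefficients mod 17: 7·t ≡ 2 (mod 17).
    The inverse of 7 mod 17 is 5 (since 7·5 = 35 = 2·17 + 1), so t ≡ 5·2 = 10 ≡ 10 (mod 17).
    Then x = 51 + 143·10 = 1481, valid modulo lcm(143, 17) = 2431: x ≡ 1481 (mod 2431).
  Combine with x ≡ 0 (mod 3); new modulus lcm = 7293.
    Write x = 1481 + 2431·t and substitute into x ≡ 0 (mod 3): 2431·t ≡ 0 − 1481 = -1481 (mod 3).
    Reduce coefficients mod 3: 1·t ≡ 1 (mod 3).
    So t ≡ 1 (mod 3).
    Then x = 1481 + 2431·1 = 3912, valid modulo lcm(2431, 3) = 7293: x ≡ 3912 (mod 7293).
Verify against each original: 3912 mod 11 = 7, 3912 mod 13 = 12, 3912 mod 17 = 2, 3912 mod 3 = 0.

x ≡ 3912 (mod 7293).


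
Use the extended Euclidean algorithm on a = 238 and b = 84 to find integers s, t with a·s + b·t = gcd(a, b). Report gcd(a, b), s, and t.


Euclidean algorithm on (238, 84) — divide until remainder is 0:
  238 = 2 · 84 + 70
  84 = 1 · 70 + 14
  70 = 5 · 14 + 0
gcd(238, 84) = 14.
Track Bezout coefficients alongside the remainders: start with r₀ = 238 = a·1 + b·0 (s = 1, t = 0) and r₁ = 84 = a·0 + b·1 (s = 0, t = 1); each new remainder r_{k+1} = r_{k-1} − q_k·r_k inherits s_{k+1} = s_{k-1} − q_k·s_k, t_{k+1} = t_{k-1} − q_k·t_k, so r_k = a·s_k + b·t_k at every step:
  q = 2: r = 70, s = 1 − 2·0 = 1, t = 0 − 2·1 = -2  (check: 238·1 + 84·(-2) = 70)
  q = 1: r = 14, s = 0 − 1·1 = -1, t = 1 − 1·(-2) = 3  (check: 238·(-1) + 84·3 = 14)
The row with r = 14 (the gcd) gives the Bezout coefficients s = -1, t = 3.
Result: 238 · (-1) + 84 · (3) = 14.

gcd(238, 84) = 14; s = -1, t = 3 (check: 238·(-1) + 84·3 = 14).


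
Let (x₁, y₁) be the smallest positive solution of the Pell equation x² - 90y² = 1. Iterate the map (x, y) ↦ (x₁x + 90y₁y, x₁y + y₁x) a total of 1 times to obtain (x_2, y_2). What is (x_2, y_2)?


Step 1: Find the fundamental solution (x₁, y₁) of x² - 90y² = 1.
  Expand √90 as a continued fraction. a₀ = ⌊√90⌋ = 9; iterate m_{k+1} = d_k·a_k − m_k, d_{k+1} = (90 − m_{k+1}²)/d_k, a_{k+1} = ⌊(a₀ + m_{k+1})/d_{k+1}⌋ (starting m₀ = 0, d₀ = 1), with convergents p_k = a_k·p_{k-1} + p_{k-2}, q_k = a_k·q_{k-1} + q_{k-2} (p₋₁ = 1, q₋₁ = 0):
  k = 0: a₀ = 9; p₀/q₀ = 9/1; p₀² − 90·q₀² = 81 − 90 = -9.
  k = 1: m = 9, d = 9, a = ⌊(9 + 9)/9⌋ = 2; p/q = (2·9 + 1)/(2·1 + 0) = 19/2; p² − 90·q² = 361 − 360 = 1.
  The first convergent with p² − 90·q² = 1 gives the fundamental solution (x₁, y₁) = (19, 2).
Step 2: Apply the recurrence (x_{n+1}, y_{n+1}) = (x₁x_n + 90y₁y_n, x₁y_n + y₁x_n) repeatedly.
  From (x_1, y_1) = (19, 2): x_2 = 19·19 + 90·2·2 = 721; y_2 = 19·2 + 2·19 = 76.
Step 3: Verify x_2² - 90·y_2² = 519841 - 519840 = 1 (should be 1). ✓

(x_1, y_1) = (19, 2); (x_2, y_2) = (721, 76).


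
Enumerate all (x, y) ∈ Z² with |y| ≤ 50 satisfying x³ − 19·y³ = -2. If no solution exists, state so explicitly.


The equation is x³ - 19y³ = -2. For fixed y, x³ = 19·y³ − 2, so a solution requires the RHS to be a perfect cube.
Strategy: iterate y from -50 to 50, compute RHS = 19·y³ − 2, and check whether it is a (positive or negative) perfect cube.
Check small values of y:
  y = 0: RHS = -2 is not a perfect cube.
  y = 1: RHS = 17 is not a perfect cube.
  y = -1: RHS = -21 is not a perfect cube.
  y = 2: RHS = 150 is not a perfect cube.
  y = -2: RHS = -154 is not a perfect cube.
  y = 3: RHS = 511 is not a perfect cube.
  y = -3: RHS = -515 is not a perfect cube.
Continuing the search up to |y| = 50 finds no solutions either.
No (x, y) in the scanned range satisfies the equation.

No integer solutions with |y| ≤ 50.


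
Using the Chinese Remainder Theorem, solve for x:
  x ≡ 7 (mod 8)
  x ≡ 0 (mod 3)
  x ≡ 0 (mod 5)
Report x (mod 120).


Moduli 8, 3, 5 are pairwise coprime; by CRT there is a unique solution modulo M = 8 · 3 · 5 = 120.
Solve pairwise, accumulating the modulus:
  Start with x ≡ 7 (mod 8).
  Combine with x ≡ 0 (mod 3): since gcd(8, 3) = 1, we get a unique residue mod 24.
    Write x = 7 + 8·t and substitute into x ≡ 0 (mod 3): 8·t ≡ 0 − 7 = -7 (mod 3).
    Reduce coefficients mod 3: 2·t ≡ 2 (mod 3).
    The inverse of 2 mod 3 is 2 (since 2·2 = 4 = 1·3 + 1), so t ≡ 2·2 = 4 ≡ 1 (mod 3).
    Then x = 7 + 8·1 = 15, valid modulo lcm(8, 3) = 24: x ≡ 15 (mod 24).
  Combine with x ≡ 0 (mod 5): since gcd(24, 5) = 1, we get a unique residue mod 120.
    Write x = 15 + 24·t and substitute into x ≡ 0 (mod 5): 24·t ≡ 0 − 15 = -15 (mod 5).
    Reduce coefficients mod 5: 4·t ≡ 0 (mod 5).
    The inverse of 4 mod 5 is 4 (since 4·4 = 16 = 3·5 + 1), so t ≡ 4·0 = 0 ≡ 0 (mod 5).
    Then x = 15 + 24·0 = 15, valid modulo lcm(24, 5) = 120: x ≡ 15 (mod 120).
Verify: 15 mod 8 = 7 ✓, 15 mod 3 = 0 ✓, 15 mod 5 = 0 ✓.

x ≡ 15 (mod 120).


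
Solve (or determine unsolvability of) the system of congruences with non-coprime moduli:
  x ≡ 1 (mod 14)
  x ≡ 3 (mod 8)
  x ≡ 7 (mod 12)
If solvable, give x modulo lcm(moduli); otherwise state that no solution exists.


Moduli 14, 8, 12 are not pairwise coprime, so CRT works modulo lcm(m_i) when all pairwise compatibility conditions hold.
Pairwise compatibility: gcd(m_i, m_j) must divide a_i - a_j for every pair.
Merge one congruence at a time:
  Start: x ≡ 1 (mod 14).
  Combine with x ≡ 3 (mod 8): gcd(14, 8) = 2; 3 - 1 = 2, which IS divisible by 2, so compatible.
    Write x = 1 + 14·t and substitute into x ≡ 3 (mod 8): 14·t ≡ 3 − 1 = 2 (mod 8).
    Divide the congruence (and modulus) by g = 2: 7·t ≡ 1 (mod 4).
    Reduce coefficients mod 4: 3·t ≡ 1 (mod 4).
    The inverse of 3 mod 4 is 3 (since 3·3 = 9 = 2·4 + 1), so t ≡ 3·1 = 3 ≡ 3 (mod 4).
    Then x = 1 + 14·3 = 43, valid modulo lcm(14, 8) = 56: x ≡ 43 (mod 56).
  Combine with x ≡ 7 (mod 12): gcd(56, 12) = 4; 7 - 43 = -36, which IS divisible by 4, so compatible.
    Write x = 43 + 56·t and substitute into x ≡ 7 (mod 12): 56·t ≡ 7 − 43 = -36 (mod 12).
    Divide the congruence (and modulus) by g = 4: 14·t ≡ -9 (mod 3).
    Reduce coefficients mod 3: 2·t ≡ 0 (mod 3).
    The inverse of 2 mod 3 is 2 (since 2·2 = 4 = 1·3 + 1), so t ≡ 2·0 = 0 ≡ 0 (mod 3).
    Then x = 43 + 56·0 = 43, valid modulo lcm(56, 12) = 168: x ≡ 43 (mod 168).
Verify: 43 mod 14 = 1, 43 mod 8 = 3, 43 mod 12 = 7.

x ≡ 43 (mod 168).


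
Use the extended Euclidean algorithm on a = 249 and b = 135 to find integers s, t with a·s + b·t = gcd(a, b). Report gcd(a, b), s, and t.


Euclidean algorithm on (249, 135) — divide until remainder is 0:
  249 = 1 · 135 + 114
  135 = 1 · 114 + 21
  114 = 5 · 21 + 9
  21 = 2 · 9 + 3
  9 = 3 · 3 + 0
gcd(249, 135) = 3.
Track Bezout coefficients alongside the remainders: start with r₀ = 249 = a·1 + b·0 (s = 1, t = 0) and r₁ = 135 = a·0 + b·1 (s = 0, t = 1); each new remainder r_{k+1} = r_{k-1} − q_k·r_k inherits s_{k+1} = s_{k-1} − q_k·s_k, t_{k+1} = t_{k-1} − q_k·t_k, so r_k = a·s_k + b·t_k at every step:
  q = 1: r = 114, s = 1 − 1·0 = 1, t = 0 − 1·1 = -1  (check: 249·1 + 135·(-1) = 114)
  q = 1: r = 21, s = 0 − 1·1 = -1, t = 1 − 1·(-1) = 2  (check: 249·(-1) + 135·2 = 21)
  q = 5: r = 9, s = 1 − 5·(-1) = 6, t = -1 − 5·2 = -11  (check: 249·6 + 135·(-11) = 9)
  q = 2: r = 3, s = -1 − 2·6 = -13, t = 2 − 2·(-11) = 24  (check: 249·(-13) + 135·24 = 3)
The row with r = 3 (the gcd) gives the Bezout coefficients s = -13, t = 24.
Result: 249 · (-13) + 135 · (24) = 3.

gcd(249, 135) = 3; s = -13, t = 24 (check: 249·(-13) + 135·24 = 3).


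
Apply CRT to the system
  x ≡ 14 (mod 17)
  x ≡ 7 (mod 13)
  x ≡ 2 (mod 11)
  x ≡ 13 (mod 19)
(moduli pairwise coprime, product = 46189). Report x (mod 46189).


Product of moduli M = 17 · 13 · 11 · 19 = 46189.
Merge one congruence at a time:
  Start: x ≡ 14 (mod 17).
  Combine with x ≡ 7 (mod 13); new modulus lcm = 221.
    Write x = 14 + 17·t and substitute into x ≡ 7 (mod 13): 17·t ≡ 7 − 14 = -7 (mod 13).
    Reduce coefficients mod 13: 4·t ≡ 6 (mod 13).
    The inverse of 4 mod 13 is 10 (since 4·10 = 40 = 3·13 + 1), so t ≡ 10·6 = 60 ≡ 8 (mod 13).
    Then x = 14 + 17·8 = 150, valid modulo lcm(17, 13) = 221: x ≡ 150 (mod 221).
  Combine with x ≡ 2 (mod 11); new modulus lcm = 2431.
    Write x = 150 + 221·t and substitute into x ≡ 2 (mod 11): 221·t ≡ 2 − 150 = -148 (mod 11).
    Reduce coefficients mod 11: 1·t ≡ 6 (mod 11).
    So t ≡ 6 (mod 11).
    Then x = 150 + 221·6 = 1476, valid modulo lcm(221, 11) = 2431: x ≡ 1476 (mod 2431).
  Combine with x ≡ 13 (mod 19); new modulus lcm = 46189.
    Write x = 1476 + 2431·t and substitute into x ≡ 13 (mod 19): 2431·t ≡ 13 − 1476 = -1463 (mod 19).
    Reduce coefficients mod 19: 18·t ≡ 0 (mod 19).
    The inverse of 18 mod 19 is 18 (since 18·18 = 324 = 17·19 + 1), so t ≡ 18·0 = 0 ≡ 0 (mod 19).
    Then x = 1476 + 2431·0 = 1476, valid modulo lcm(2431, 19) = 46189: x ≡ 1476 (mod 46189).
Verify against each original: 1476 mod 17 = 14, 1476 mod 13 = 7, 1476 mod 11 = 2, 1476 mod 19 = 13.

x ≡ 1476 (mod 46189).


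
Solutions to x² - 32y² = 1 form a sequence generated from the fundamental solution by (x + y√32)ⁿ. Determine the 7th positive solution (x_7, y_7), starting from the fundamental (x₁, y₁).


Step 1: Find the fundamental solution (x₁, y₁) of x² - 32y² = 1.
  Expand √32 as a continued fraction. a₀ = ⌊√32⌋ = 5; iterate m_{k+1} = d_k·a_k − m_k, d_{k+1} = (32 − m_{k+1}²)/d_k, a_{k+1} = ⌊(a₀ + m_{k+1})/d_{k+1}⌋ (starting m₀ = 0, d₀ = 1), with convergents p_k = a_k·p_{k-1} + p_{k-2}, q_k = a_k·q_{k-1} + q_{k-2} (p₋₁ = 1, q₋₁ = 0):
  k = 0: a₀ = 5; p₀/q₀ = 5/1; p₀² − 32·q₀² = 25 − 32 = -7.
  k = 1: m = 5, d = 7, a = ⌊(5 + 5)/7⌋ = 1; p/q = (1·5 + 1)/(1·1 + 0) = 6/1; p² − 32·q² = 36 − 32 = 4.
  k = 2: m = 2, d = 4, a = ⌊(5 + 2)/4⌋ = 1; p/q = (1·6 + 5)/(1·1 + 1) = 11/2; p² − 32·q² = 121 − 128 = -7.
  k = 3: m = 2, d = 7, a = ⌊(5 + 2)/7⌋ = 1; p/q = (1·11 + 6)/(1·2 + 1) = 17/3; p² − 32·q² = 289 − 288 = 1.
  The first convergent with p² − 32·q² = 1 gives the fundamental solution (x₁, y₁) = (17, 3).
Step 2: Apply the recurrence (x_{n+1}, y_{n+1}) = (x₁x_n + 32y₁y_n, x₁y_n + y₁x_n) repeatedly.
  From (x_1, y_1) = (17, 3): x_2 = 17·17 + 32·3·3 = 577; y_2 = 17·3 + 3·17 = 102.
  From (x_2, y_2) = (577, 102): x_3 = 17·577 + 32·3·102 = 19601; y_3 = 17·102 + 3·577 = 3465.
  From (x_3, y_3) = (19601, 3465): x_4 = 17·19601 + 32·3·3465 = 665857; y_4 = 17·3465 + 3·19601 = 117708.
  From (x_4, y_4) = (665857, 117708): x_5 = 17·665857 + 32·3·117708 = 22619537; y_5 = 17·117708 + 3·665857 = 3998607.
  From (x_5, y_5) = (22619537, 3998607): x_6 = 17·22619537 + 32·3·3998607 = 768398401; y_6 = 17·3998607 + 3·22619537 = 135834930.
  From (x_6, y_6) = (768398401, 135834930): x_7 = 17·768398401 + 32·3·135834930 = 26102926097; y_7 = 17·135834930 + 3·768398401 = 4614389013.
Step 3: Verify x_7² - 32·y_7² = 681362750825443653409 - 681362750825443653408 = 1 (should be 1). ✓

(x_1, y_1) = (17, 3); (x_7, y_7) = (26102926097, 4614389013).


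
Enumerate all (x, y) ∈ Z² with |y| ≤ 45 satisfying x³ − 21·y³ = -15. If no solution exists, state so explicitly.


The equation is x³ - 21y³ = -15. For fixed y, x³ = 21·y³ − 15, so a solution requires the RHS to be a perfect cube.
Strategy: iterate y from -45 to 45, compute RHS = 21·y³ − 15, and check whether it is a (positive or negative) perfect cube.
Check small values of y:
  y = 0: RHS = -15 is not a perfect cube.
  y = 1: RHS = 6 is not a perfect cube.
  y = -1: RHS = -36 is not a perfect cube.
  y = 2: RHS = 153 is not a perfect cube.
  y = -2: RHS = -183 is not a perfect cube.
  y = 3: RHS = 552 is not a perfect cube.
  y = -3: RHS = -582 is not a perfect cube.
Continuing the search up to |y| = 45 finds no solutions either.
No (x, y) in the scanned range satisfies the equation.

No integer solutions with |y| ≤ 45.


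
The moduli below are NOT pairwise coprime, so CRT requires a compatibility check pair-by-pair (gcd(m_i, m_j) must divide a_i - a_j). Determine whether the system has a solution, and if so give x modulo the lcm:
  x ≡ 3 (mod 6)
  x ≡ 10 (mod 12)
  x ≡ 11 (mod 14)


Moduli 6, 12, 14 are not pairwise coprime, so CRT works modulo lcm(m_i) when all pairwise compatibility conditions hold.
Pairwise compatibility: gcd(m_i, m_j) must divide a_i - a_j for every pair.
Merge one congruence at a time:
  Start: x ≡ 3 (mod 6).
  Combine with x ≡ 10 (mod 12): gcd(6, 12) = 6, and 10 - 3 = 7 is NOT divisible by 6.
    ⇒ system is inconsistent (no integer solution).

No solution (the system is inconsistent).


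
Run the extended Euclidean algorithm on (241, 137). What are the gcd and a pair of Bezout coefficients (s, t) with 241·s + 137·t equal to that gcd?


Euclidean algorithm on (241, 137) — divide until remainder is 0:
  241 = 1 · 137 + 104
  137 = 1 · 104 + 33
  104 = 3 · 33 + 5
  33 = 6 · 5 + 3
  5 = 1 · 3 + 2
  3 = 1 · 2 + 1
  2 = 2 · 1 + 0
gcd(241, 137) = 1.
Track Bezout coefficients alongside the remainders: start with r₀ = 241 = a·1 + b·0 (s = 1, t = 0) and r₁ = 137 = a·0 + b·1 (s = 0, t = 1); each new remainder r_{k+1} = r_{k-1} − q_k·r_k inherits s_{k+1} = s_{k-1} − q_k·s_k, t_{k+1} = t_{k-1} − q_k·t_k, so r_k = a·s_k + b·t_k at every step:
  q = 1: r = 104, s = 1 − 1·0 = 1, t = 0 − 1·1 = -1  (check: 241·1 + 137·(-1) = 104)
  q = 1: r = 33, s = 0 − 1·1 = -1, t = 1 − 1·(-1) = 2  (check: 241·(-1) + 137·2 = 33)
  q = 3: r = 5, s = 1 − 3·(-1) = 4, t = -1 − 3·2 = -7  (check: 241·4 + 137·(-7) = 5)
  q = 6: r = 3, s = -1 − 6·4 = -25, t = 2 − 6·(-7) = 44  (check: 241·(-25) + 137·44 = 3)
  q = 1: r = 2, s = 4 − 1·(-25) = 29, t = -7 − 1·44 = -51  (check: 241·29 + 137·(-51) = 2)
  q = 1: r = 1, s = -25 − 1·29 = -54, t = 44 − 1·(-51) = 95  (check: 241·(-54) + 137·95 = 1)
The row with r = 1 (the gcd) gives the Bezout coefficients s = -54, t = 95.
Result: 241 · (-54) + 137 · (95) = 1.

gcd(241, 137) = 1; s = -54, t = 95 (check: 241·(-54) + 137·95 = 1).


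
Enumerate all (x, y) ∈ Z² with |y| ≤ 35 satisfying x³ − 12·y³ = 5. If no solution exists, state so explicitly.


The equation is x³ - 12y³ = 5. For fixed y, x³ = 12·y³ + 5, so a solution requires the RHS to be a perfect cube.
Strategy: iterate y from -35 to 35, compute RHS = 12·y³ + 5, and check whether it is a (positive or negative) perfect cube.
Check small values of y:
  y = 0: RHS = 5 is not a perfect cube.
  y = 1: RHS = 17 is not a perfect cube.
  y = -1: RHS = -7 is not a perfect cube.
  y = 2: RHS = 101 is not a perfect cube.
  y = -2: RHS = -91 is not a perfect cube.
  y = 3: RHS = 329 is not a perfect cube.
  y = -3: RHS = -319 is not a perfect cube.
Continuing the search up to |y| = 35 finds no solutions either.
No (x, y) in the scanned range satisfies the equation.

No integer solutions with |y| ≤ 35.


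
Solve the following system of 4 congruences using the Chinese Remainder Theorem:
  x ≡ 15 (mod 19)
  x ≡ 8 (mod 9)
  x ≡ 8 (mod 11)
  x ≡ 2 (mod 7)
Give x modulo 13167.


Product of moduli M = 19 · 9 · 11 · 7 = 13167.
Merge one congruence at a time:
  Start: x ≡ 15 (mod 19).
  Combine with x ≡ 8 (mod 9); new modulus lcm = 171.
    Write x = 15 + 19·t and substitute into x ≡ 8 (mod 9): 19·t ≡ 8 − 15 = -7 (mod 9).
    Reduce coefficients mod 9: 1·t ≡ 2 (mod 9).
    So t ≡ 2 (mod 9).
    Then x = 15 + 19·2 = 53, valid modulo lcm(19, 9) = 171: x ≡ 53 (mod 171).
  Combine with x ≡ 8 (mod 11); new modulus lcm = 1881.
    Write x = 53 + 171·t and substitute into x ≡ 8 (mod 11): 171·t ≡ 8 − 53 = -45 (mod 11).
    Reduce coefficients mod 11: 6·t ≡ 10 (mod 11).
    The inverse of 6 mod 11 is 2 (since 6·2 = 12 = 1·11 + 1), so t ≡ 2·10 = 20 ≡ 9 (mod 11).
    Then x = 53 + 171·9 = 1592, valid modulo lcm(171, 11) = 1881: x ≡ 1592 (mod 1881).
  Combine with x ≡ 2 (mod 7); new modulus lcm = 13167.
    Write x = 1592 + 1881·t and substitute into x ≡ 2 (mod 7): 1881·t ≡ 2 − 1592 = -1590 (mod 7).
    Reduce coefficients mod 7: 5·t ≡ 6 (mod 7).
    The inverse of 5 mod 7 is 3 (since 5·3 = 15 = 2·7 + 1), so t ≡ 3·6 = 18 ≡ 4 (mod 7).
    Then x = 1592 + 1881·4 = 9116, valid modulo lcm(1881, 7) = 13167: x ≡ 9116 (mod 13167).
Verify against each original: 9116 mod 19 = 15, 9116 mod 9 = 8, 9116 mod 11 = 8, 9116 mod 7 = 2.

x ≡ 9116 (mod 13167).


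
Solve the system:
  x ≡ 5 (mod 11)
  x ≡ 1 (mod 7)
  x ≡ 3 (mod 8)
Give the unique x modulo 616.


Moduli 11, 7, 8 are pairwise coprime; by CRT there is a unique solution modulo M = 11 · 7 · 8 = 616.
Solve pairwise, accumulating the modulus:
  Start with x ≡ 5 (mod 11).
  Combine with x ≡ 1 (mod 7): since gcd(11, 7) = 1, we get a unique residue mod 77.
    Write x = 5 + 11·t and substitute into x ≡ 1 (mod 7): 11·t ≡ 1 − 5 = -4 (mod 7).
    Reduce coefficients mod 7: 4·t ≡ 3 (mod 7).
    The inverse of 4 mod 7 is 2 (since 4·2 = 8 = 1·7 + 1), so t ≡ 2·3 = 6 ≡ 6 (mod 7).
    Then x = 5 + 11·6 = 71, valid modulo lcm(11, 7) = 77: x ≡ 71 (mod 77).
  Combine with x ≡ 3 (mod 8): since gcd(77, 8) = 1, we get a unique residue mod 616.
    Write x = 71 + 77·t and substitute into x ≡ 3 (mod 8): 77·t ≡ 3 − 71 = -68 (mod 8).
    Reduce coefficients mod 8: 5·t ≡ 4 (mod 8).
    The inverse of 5 mod 8 is 5 (since 5·5 = 25 = 3·8 + 1), so t ≡ 5·4 = 20 ≡ 4 (mod 8).
    Then x = 71 + 77·4 = 379, valid modulo lcm(77, 8) = 616: x ≡ 379 (mod 616).
Verify: 379 mod 11 = 5 ✓, 379 mod 7 = 1 ✓, 379 mod 8 = 3 ✓.

x ≡ 379 (mod 616).
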